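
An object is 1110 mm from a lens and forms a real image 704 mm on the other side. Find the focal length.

f = 431 mm (converging)

Real image ⇒ d_i = +704 mm.
1/f = 1/d_o + 1/d_i = 1/(1110) + 1/(704) = 0.002321, so f = 431 mm.
Since f is positive, the lens is converging.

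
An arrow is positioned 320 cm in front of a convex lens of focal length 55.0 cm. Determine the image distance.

Thin-lens equation: 1/d_i = 1/f − 1/d_o = 1/(55.00) − 1/(320) = 0.01818 − 0.003125 = 0.01506, so d_i = 66.4 cm.
The image is real, inverted and reduced, on the far side of the lens.

66.4 cm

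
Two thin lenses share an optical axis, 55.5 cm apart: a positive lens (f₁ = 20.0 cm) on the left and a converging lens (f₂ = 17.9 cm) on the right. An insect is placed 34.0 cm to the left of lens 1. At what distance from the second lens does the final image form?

11.3 cm

Lens 1: 1/d_i1 = 1/f₁ − 1/d_o1 = 1/(20.0) − 1/(34.0) = 0.02059, so d_i1 = 48.57 cm.
The intermediate image is 48.57 cm to the right of lens 1, which is 55.5 − (48.57) = 6.930 cm to the left of lens 2, so d_o2 = +6.930 cm.
Lens 2: 1/d_i2 = 1/f₂ − 1/d_o2 = 1/(17.9) − 1/(6.930) = -0.08843, so d_i2 = -11.3 cm.
The final image is virtual, 11.3 cm to the left of lens 2 (overall magnification ≈ -2.3).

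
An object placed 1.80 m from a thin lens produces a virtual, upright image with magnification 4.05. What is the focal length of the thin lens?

m = −d_i/d_o ⇒ d_i = −m·d_o = −(+4.05)·(1.80) = -7.290 m.
1/f = 1/d_o + 1/d_i = 1/(1.80) + 1/(-7.290) = 0.4184, so f = 2.39 m.
Since f is positive, the thin lens is converging.

f = 2.39 m (converging)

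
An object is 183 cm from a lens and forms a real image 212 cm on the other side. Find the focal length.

Real image ⇒ d_i = +212 cm.
1/f = 1/d_o + 1/d_i = 1/(183) + 1/(212) = 0.01018, so f = 98.2 cm.
Since f is positive, the lens is converging.

f = 98.2 cm (converging)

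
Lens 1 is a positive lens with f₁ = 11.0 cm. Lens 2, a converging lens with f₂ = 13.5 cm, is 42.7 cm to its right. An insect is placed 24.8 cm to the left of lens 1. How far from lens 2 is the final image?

32.8 cm

Lens 1: 1/d_i1 = 1/f₁ − 1/d_o1 = 1/(11.0) − 1/(24.8) = 0.05059, so d_i1 = 19.77 cm.
The intermediate image is 19.77 cm to the right of lens 1, which is 42.7 − (19.77) = 22.93 cm to the left of lens 2, so d_o2 = +22.93 cm.
Lens 2: 1/d_i2 = 1/f₂ − 1/d_o2 = 1/(13.5) − 1/(22.93) = 0.03046, so d_i2 = 32.8 cm.
The final image is real, 32.8 cm to the right of lens 2 (overall magnification ≈ 1.1).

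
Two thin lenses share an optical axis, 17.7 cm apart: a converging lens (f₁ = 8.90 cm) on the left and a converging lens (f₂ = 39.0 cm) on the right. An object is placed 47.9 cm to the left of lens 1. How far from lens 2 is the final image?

Lens 1: 1/d_i1 = 1/f₁ − 1/d_o1 = 1/(8.90) − 1/(47.9) = 0.09148, so d_i1 = 10.93 cm.
The intermediate image is 10.93 cm to the right of lens 1, which is 17.7 − (10.93) = 6.770 cm to the left of lens 2, so d_o2 = +6.770 cm.
Lens 2: 1/d_i2 = 1/f₂ − 1/d_o2 = 1/(39.0) − 1/(6.770) = -0.1221, so d_i2 = -8.19 cm.
The final image is virtual, 8.19 cm to the left of lens 2 (overall magnification ≈ -0.28).

8.19 cm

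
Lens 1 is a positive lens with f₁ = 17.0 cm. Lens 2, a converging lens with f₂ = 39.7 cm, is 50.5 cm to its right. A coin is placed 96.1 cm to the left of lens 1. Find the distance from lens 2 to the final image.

120 cm

Lens 1: 1/d_i1 = 1/f₁ − 1/d_o1 = 1/(17.0) − 1/(96.1) = 0.04842, so d_i1 = 20.65 cm.
The intermediate image is 20.65 cm to the right of lens 1, which is 50.5 − (20.65) = 29.85 cm to the left of lens 2, so d_o2 = +29.85 cm.
Lens 2: 1/d_i2 = 1/f₂ − 1/d_o2 = 1/(39.7) − 1/(29.85) = -0.008312, so d_i2 = -120 cm.
The final image is virtual, 120 cm to the left of lens 2 (overall magnification ≈ -0.87).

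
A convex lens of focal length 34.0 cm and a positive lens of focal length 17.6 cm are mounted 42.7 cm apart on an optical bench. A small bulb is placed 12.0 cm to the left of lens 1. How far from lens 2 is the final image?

24.7 cm

Lens 1: 1/d_i1 = 1/f₁ − 1/d_o1 = 1/(34.0) − 1/(12.0) = -0.05392, so d_i1 = -18.55 cm.
The intermediate image is 18.55 cm to the left of lens 1 (virtual), which is 42.7 − (-18.55) = 61.25 cm to the left of lens 2, so d_o2 = +61.25 cm.
Lens 2: 1/d_i2 = 1/f₂ − 1/d_o2 = 1/(17.6) − 1/(61.25) = 0.04049, so d_i2 = 24.7 cm.
The final image is real, 24.7 cm to the right of lens 2 (overall magnification ≈ -0.62).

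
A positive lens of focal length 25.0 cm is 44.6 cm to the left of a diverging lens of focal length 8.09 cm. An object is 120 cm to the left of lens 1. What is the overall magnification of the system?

m = -0.101

Lens 1: 1/d_i1 = 1/(25.0) − 1/(120) = 0.03167, so d_i1 = 31.58 cm; m₁ = −d_i1/d_o1 = -0.2632.
d_o2 = 44.6 − (31.58) = 13.02 cm.
f₂ = −8.09 cm (diverging).
Lens 2: 1/d_i2 = 1/(-8.09) − 1/(13.02) = -0.2004, so d_i2 = -4.990 cm; m₂ = −d_i2/d_o2 = +0.3832.
m = m₁·m₂ = (-0.2632)(+0.3832) = -0.101.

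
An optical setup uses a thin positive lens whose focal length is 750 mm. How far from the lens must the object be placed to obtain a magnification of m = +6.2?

629 mm

m = −d_i/d_o ⇒ d_i = −m·d_o.
1/f = 1/d_o + 1/d_i = 1/d_o − 1/(m·d_o) = (1 − 1/m)/d_o, so d_o = f(1 − 1/m) = (750.0)(1 − 1/(+6.2)) = 629 mm.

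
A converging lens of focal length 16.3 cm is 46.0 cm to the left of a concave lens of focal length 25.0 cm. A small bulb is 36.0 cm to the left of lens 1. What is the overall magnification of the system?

Lens 1: 1/d_i1 = 1/(16.3) − 1/(36.0) = 0.03357, so d_i1 = 29.79 cm; m₁ = −d_i1/d_o1 = -0.8275.
d_o2 = 46.0 − (29.79) = 16.21 cm.
f₂ = −25.0 cm (diverging).
Lens 2: 1/d_i2 = 1/(-25.0) − 1/(16.21) = -0.1017, so d_i2 = -9.834 cm; m₂ = −d_i2/d_o2 = +0.6066.
m = m₁·m₂ = (-0.8275)(+0.6066) = -0.502.

m = -0.502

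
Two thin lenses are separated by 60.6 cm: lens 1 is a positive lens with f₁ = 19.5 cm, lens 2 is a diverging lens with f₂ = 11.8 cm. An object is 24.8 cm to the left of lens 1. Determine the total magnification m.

m = +2.30

Lens 1: 1/d_i1 = 1/(19.5) − 1/(24.8) = 0.01096, so d_i1 = 91.25 cm; m₁ = −d_i1/d_o1 = -3.679.
d_o2 = 60.6 − (91.25) = -30.65 cm (virtual object).
f₂ = −11.8 cm (diverging).
Lens 2: 1/d_i2 = 1/(-11.8) − 1/(-30.65) = -0.05212, so d_i2 = -19.19 cm; m₂ = −d_i2/d_o2 = -0.6260.
m = m₁·m₂ = (-3.679)(-0.6260) = +2.30.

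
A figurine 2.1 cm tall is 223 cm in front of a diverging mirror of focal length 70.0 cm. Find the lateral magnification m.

m = +0.239

For a diverging mirror, f = -70.0 cm.
1/d_i = 1/f − 1/d_o = 1/(-70.00) − 1/(223) = -0.01877, so d_i = -53.28 cm.
m = −d_i/d_o = −(-53.28)/(223) = +0.239.
The image is virtual, upright and reduced, behind the mirror.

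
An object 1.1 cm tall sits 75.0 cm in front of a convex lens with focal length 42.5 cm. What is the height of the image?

1.44 cm

1/d_i = 1/f − 1/d_o = 1/(42.50) − 1/(75.0) = 0.01020, so d_i = 98.08 cm.
m = −d_i/d_o = -1.308.
|h_i| = |m|·h_o = 1.308 × 1.1 = 1.44 cm. The image is real, inverted and enlarged, on the far side of the lens.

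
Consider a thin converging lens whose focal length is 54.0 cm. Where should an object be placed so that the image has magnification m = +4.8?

m = −d_i/d_o ⇒ d_i = −m·d_o.
1/f = 1/d_o + 1/d_i = 1/d_o − 1/(m·d_o) = (1 − 1/m)/d_o, so d_o = f(1 − 1/m) = (54.00)(1 − 1/(+4.8)) = 42.8 cm.

42.8 cm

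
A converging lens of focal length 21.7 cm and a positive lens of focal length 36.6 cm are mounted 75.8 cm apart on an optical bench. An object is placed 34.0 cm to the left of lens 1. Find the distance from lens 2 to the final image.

Lens 1: 1/d_i1 = 1/f₁ − 1/d_o1 = 1/(21.7) − 1/(34.0) = 0.01667, so d_i1 = 59.98 cm.
The intermediate image is 59.98 cm to the right of lens 1, which is 75.8 − (59.98) = 15.82 cm to the left of lens 2, so d_o2 = +15.82 cm.
Lens 2: 1/d_i2 = 1/f₂ − 1/d_o2 = 1/(36.6) − 1/(15.82) = -0.03589, so d_i2 = -27.9 cm.
The final image is virtual, 27.9 cm to the left of lens 2 (overall magnification ≈ -3.1).

27.9 cm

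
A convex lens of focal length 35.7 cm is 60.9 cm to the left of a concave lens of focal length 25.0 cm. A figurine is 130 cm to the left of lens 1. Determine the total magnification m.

Lens 1: 1/d_i1 = 1/(35.7) − 1/(130) = 0.02032, so d_i1 = 49.22 cm; m₁ = −d_i1/d_o1 = -0.3786.
d_o2 = 60.9 − (49.22) = 11.68 cm.
f₂ = −25.0 cm (diverging).
Lens 2: 1/d_i2 = 1/(-25.0) − 1/(11.68) = -0.1256, so d_i2 = -7.961 cm; m₂ = −d_i2/d_o2 = +0.6816.
m = m₁·m₂ = (-0.3786)(+0.6816) = -0.258.

m = -0.258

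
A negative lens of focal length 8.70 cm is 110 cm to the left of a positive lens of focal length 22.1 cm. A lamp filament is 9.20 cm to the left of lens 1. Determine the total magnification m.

m = -0.116

f₁ = −8.70 cm (diverging).
Lens 1: 1/d_i1 = 1/(-8.70) − 1/(9.20) = -0.2236, so d_i1 = -4.472 cm; m₁ = −d_i1/d_o1 = +0.4861.
d_o2 = 110 − (-4.472) = 114.5 cm.
Lens 2: 1/d_i2 = 1/(22.1) − 1/(114.5) = 0.03652, so d_i2 = 27.39 cm; m₂ = −d_i2/d_o2 = -0.2392.
m = m₁·m₂ = (+0.4861)(-0.2392) = -0.116.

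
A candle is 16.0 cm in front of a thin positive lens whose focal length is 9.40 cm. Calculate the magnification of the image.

m = -1.42

1/d_i = 1/f − 1/d_o = 1/(9.400) − 1/(16.0) = 0.04388, so d_i = 22.79 cm.
m = −d_i/d_o = −(22.79)/(16.0) = -1.42.
The image is real, inverted and enlarged, on the far side of the lens.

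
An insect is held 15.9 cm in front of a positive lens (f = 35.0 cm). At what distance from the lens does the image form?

Lens equation: 1/q = 1/f − 1/p = 1/(35.00) − 1/(15.9) = 0.02857 − 0.06289 = -0.03432, so q = -29.1 cm.
The image is virtual, upright and enlarged, on the same side as the object.

29.1 cm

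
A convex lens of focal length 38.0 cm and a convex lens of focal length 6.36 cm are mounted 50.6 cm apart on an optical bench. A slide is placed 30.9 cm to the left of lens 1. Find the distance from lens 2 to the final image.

Lens 1: 1/d_i1 = 1/f₁ − 1/d_o1 = 1/(38.0) − 1/(30.9) = -0.006047, so d_i1 = -165.4 cm.
The intermediate image is 165.4 cm to the left of lens 1 (virtual), which is 50.6 − (-165.4) = 216.0 cm to the left of lens 2, so d_o2 = +216.0 cm.
Lens 2: 1/d_i2 = 1/f₂ − 1/d_o2 = 1/(6.36) − 1/(216.0) = 0.1526, so d_i2 = 6.55 cm.
The final image is real, 6.55 cm to the right of lens 2 (overall magnification ≈ -0.16).

6.55 cm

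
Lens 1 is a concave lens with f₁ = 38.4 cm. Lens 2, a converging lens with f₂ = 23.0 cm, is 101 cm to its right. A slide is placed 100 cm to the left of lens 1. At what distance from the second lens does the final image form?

28.0 cm

Lens 1 is diverging, so f₁ = −38.4 cm.
Lens 1: 1/d_i1 = 1/f₁ − 1/d_o1 = 1/(-38.4) − 1/(100) = -0.03604, so d_i1 = -27.75 cm.
The intermediate image is 27.75 cm to the left of lens 1 (virtual), which is 101 − (-27.75) = 128.8 cm to the left of lens 2, so d_o2 = +128.8 cm.
Lens 2: 1/d_i2 = 1/f₂ − 1/d_o2 = 1/(23.0) − 1/(128.8) = 0.03571, so d_i2 = 28.0 cm.
The final image is real, 28.0 cm to the right of lens 2 (overall magnification ≈ -0.060).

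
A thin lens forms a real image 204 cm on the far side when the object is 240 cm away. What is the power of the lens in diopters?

d_i = +204 cm.
1/f = 1/d_o + 1/d_i = 1/(240) + 1/(204) = 0.009069 cm⁻¹.
f = 110.3 cm = 1.103 m, so P = 1/f = +0.907 D.

P = +0.907 D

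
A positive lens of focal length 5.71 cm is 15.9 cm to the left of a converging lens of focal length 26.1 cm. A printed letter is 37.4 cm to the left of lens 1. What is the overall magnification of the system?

m = -0.278

Lens 1: 1/d_i1 = 1/(5.71) − 1/(37.4) = 0.1484, so d_i1 = 6.739 cm; m₁ = −d_i1/d_o1 = -0.1802.
d_o2 = 15.9 − (6.739) = 9.161 cm.
Lens 2: 1/d_i2 = 1/(26.1) − 1/(9.161) = -0.07084, so d_i2 = -14.12 cm; m₂ = −d_i2/d_o2 = +1.541.
m = m₁·m₂ = (-0.1802)(+1.541) = -0.278.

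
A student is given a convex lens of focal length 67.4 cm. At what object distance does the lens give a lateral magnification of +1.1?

m = −d_i/d_o ⇒ d_i = −m·d_o.
1/f = 1/d_o + 1/d_i = 1/d_o − 1/(m·d_o) = (1 − 1/m)/d_o, so d_o = f(1 − 1/m) = (67.40)(1 − 1/(+1.1)) = 6.13 cm.

6.13 cm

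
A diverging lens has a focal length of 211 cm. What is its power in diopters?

P = -0.474 D

For a diverging lens, f = −211 cm.
f = -211 cm = -2.11 m.
P = 1/f = 1/(-2.11 m) = -0.474 D.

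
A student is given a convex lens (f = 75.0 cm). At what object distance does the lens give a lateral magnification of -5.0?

m = −d_i/d_o ⇒ d_i = −m·d_o.
1/f = 1/d_o + 1/d_i = 1/d_o − 1/(m·d_o) = (1 − 1/m)/d_o, so d_o = f(1 − 1/m) = (75.00)(1 − 1/(-5.0)) = 90.0 cm.

90.0 cm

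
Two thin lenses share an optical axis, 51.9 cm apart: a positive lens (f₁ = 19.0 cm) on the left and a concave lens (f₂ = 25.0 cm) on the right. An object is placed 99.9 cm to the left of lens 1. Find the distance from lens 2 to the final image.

13.3 cm

Lens 1: 1/d_i1 = 1/f₁ − 1/d_o1 = 1/(19.0) − 1/(99.9) = 0.04262, so d_i1 = 23.46 cm.
The intermediate image is 23.46 cm to the right of lens 1, which is 51.9 − (23.46) = 28.44 cm to the left of lens 2, so d_o2 = +28.44 cm.
Lens 2 is diverging, so f₂ = −25.0 cm.
Lens 2: 1/d_i2 = 1/f₂ − 1/d_o2 = 1/(-25.0) − 1/(28.44) = -0.07516, so d_i2 = -13.3 cm.
The final image is virtual, 13.3 cm to the left of lens 2 (overall magnification ≈ -0.11).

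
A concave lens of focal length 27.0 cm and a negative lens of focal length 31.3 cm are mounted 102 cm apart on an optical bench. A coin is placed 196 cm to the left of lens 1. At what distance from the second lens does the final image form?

Lens 1 is diverging, so f₁ = −27.0 cm.
Lens 1: 1/d_i1 = 1/f₁ − 1/d_o1 = 1/(-27.0) − 1/(196) = -0.04214, so d_i1 = -23.73 cm.
The intermediate image is 23.73 cm to the left of lens 1 (virtual), which is 102 − (-23.73) = 125.7 cm to the left of lens 2, so d_o2 = +125.7 cm.
Lens 2 is diverging, so f₂ = −31.3 cm.
Lens 2: 1/d_i2 = 1/f₂ − 1/d_o2 = 1/(-31.3) − 1/(125.7) = -0.03990, so d_i2 = -25.1 cm.
The final image is virtual, 25.1 cm to the left of lens 2 (overall magnification ≈ 0.024).

25.1 cm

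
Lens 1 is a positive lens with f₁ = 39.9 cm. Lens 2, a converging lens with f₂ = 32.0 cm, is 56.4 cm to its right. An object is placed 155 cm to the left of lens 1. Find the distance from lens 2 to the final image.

2.91 cm

Lens 1: 1/d_i1 = 1/f₁ − 1/d_o1 = 1/(39.9) − 1/(155) = 0.01861, so d_i1 = 53.73 cm.
The intermediate image is 53.73 cm to the right of lens 1, which is 56.4 − (53.73) = 2.670 cm to the left of lens 2, so d_o2 = +2.670 cm.
Lens 2: 1/d_i2 = 1/f₂ − 1/d_o2 = 1/(32.0) − 1/(2.670) = -0.3433, so d_i2 = -2.91 cm.
The final image is virtual, 2.91 cm to the left of lens 2 (overall magnification ≈ -0.38).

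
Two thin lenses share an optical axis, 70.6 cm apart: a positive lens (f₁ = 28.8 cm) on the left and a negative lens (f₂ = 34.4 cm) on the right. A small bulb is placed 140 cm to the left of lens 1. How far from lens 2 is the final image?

17.2 cm

Lens 1: 1/d_i1 = 1/f₁ − 1/d_o1 = 1/(28.8) − 1/(140) = 0.02758, so d_i1 = 36.26 cm.
The intermediate image is 36.26 cm to the right of lens 1, which is 70.6 − (36.26) = 34.34 cm to the left of lens 2, so d_o2 = +34.34 cm.
Lens 2 is diverging, so f₂ = −34.4 cm.
Lens 2: 1/d_i2 = 1/f₂ − 1/d_o2 = 1/(-34.4) − 1/(34.34) = -0.05819, so d_i2 = -17.2 cm.
The final image is virtual, 17.2 cm to the left of lens 2 (overall magnification ≈ -0.13).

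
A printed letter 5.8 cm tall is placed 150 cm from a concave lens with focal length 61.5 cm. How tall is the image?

For a concave lens, f = -61.5 cm.
1/d_i = 1/f − 1/d_o = 1/(-61.50) − 1/(150) = -0.02293, so d_i = -43.62 cm.
m = −d_i/d_o = +0.2908.
|h_i| = |m|·h_o = 0.2908 × 5.8 = 1.69 cm. The image is virtual, upright and reduced, on the same side as the object.

1.69 cm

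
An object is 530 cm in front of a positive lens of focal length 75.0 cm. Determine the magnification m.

1/d_i = 1/f − 1/d_o = 1/(75.00) − 1/(530) = 0.01145, so d_i = 87.36 cm.
m = −d_i/d_o = −(87.36)/(530) = -0.165.
The image is real, inverted and reduced, on the far side of the lens.

m = -0.165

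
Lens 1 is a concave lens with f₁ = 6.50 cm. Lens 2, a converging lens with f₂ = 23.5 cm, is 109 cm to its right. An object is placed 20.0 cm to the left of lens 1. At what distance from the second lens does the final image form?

29.6 cm

Lens 1 is diverging, so f₁ = −6.50 cm.
Lens 1: 1/d_i1 = 1/f₁ − 1/d_o1 = 1/(-6.50) − 1/(20.0) = -0.2038, so d_i1 = -4.906 cm.
The intermediate image is 4.906 cm to the left of lens 1 (virtual), which is 109 − (-4.906) = 113.9 cm to the left of lens 2, so d_o2 = +113.9 cm.
Lens 2: 1/d_i2 = 1/f₂ − 1/d_o2 = 1/(23.5) − 1/(113.9) = 0.03377, so d_i2 = 29.6 cm.
The final image is real, 29.6 cm to the right of lens 2 (overall magnification ≈ -0.064).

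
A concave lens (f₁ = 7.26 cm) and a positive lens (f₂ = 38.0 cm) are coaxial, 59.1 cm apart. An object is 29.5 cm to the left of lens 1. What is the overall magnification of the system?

m = -0.279

f₁ = −7.26 cm (diverging).
Lens 1: 1/d_i1 = 1/(-7.26) − 1/(29.5) = -0.1716, so d_i1 = -5.826 cm; m₁ = −d_i1/d_o1 = +0.1975.
d_o2 = 59.1 − (-5.826) = 64.93 cm.
Lens 2: 1/d_i2 = 1/(38.0) − 1/(64.93) = 0.01091, so d_i2 = 91.62 cm; m₂ = −d_i2/d_o2 = -1.411.
m = m₁·m₂ = (+0.1975)(-1.411) = -0.279.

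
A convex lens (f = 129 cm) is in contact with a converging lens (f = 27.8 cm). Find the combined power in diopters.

P₁ = 1/f₁ = 1/(1.29 m) = +0.7752 D; P₂ = 1/f₂ = 1/(0.278 m) = +3.597 D.
For thin lenses in contact, P = P₁ + P₂ = (+0.7752) + (+3.597) = +4.37 D.

P = +4.37 D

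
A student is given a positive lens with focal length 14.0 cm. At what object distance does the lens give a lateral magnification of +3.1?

9.48 cm

m = −d_i/d_o ⇒ d_i = −m·d_o.
1/f = 1/d_o + 1/d_i = 1/d_o − 1/(m·d_o) = (1 − 1/m)/d_o, so d_o = f(1 − 1/m) = (14.00)(1 − 1/(+3.1)) = 9.48 cm.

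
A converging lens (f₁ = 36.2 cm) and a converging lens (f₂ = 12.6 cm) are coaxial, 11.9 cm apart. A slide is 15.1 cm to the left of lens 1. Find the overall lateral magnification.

Lens 1: 1/d_i1 = 1/(36.2) − 1/(15.1) = -0.03860, so d_i1 = -25.91 cm; m₁ = −d_i1/d_o1 = +1.716.
d_o2 = 11.9 − (-25.91) = 37.81 cm.
Lens 2: 1/d_i2 = 1/(12.6) − 1/(37.81) = 0.05292, so d_i2 = 18.90 cm; m₂ = −d_i2/d_o2 = -0.4998.
m = m₁·m₂ = (+1.716)(-0.4998) = -0.858.

m = -0.858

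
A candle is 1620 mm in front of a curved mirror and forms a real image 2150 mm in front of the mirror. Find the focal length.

Real image ⇒ d_i = +2150 mm.
1/f = 1/d_o + 1/d_i = 1/(1620) + 1/(2150) = 0.001082, so f = 924 mm.
Since f is positive, the curved mirror is concave.

f = 924 mm (concave)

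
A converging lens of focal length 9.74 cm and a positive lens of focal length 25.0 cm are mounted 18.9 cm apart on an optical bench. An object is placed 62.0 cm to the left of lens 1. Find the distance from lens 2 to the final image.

10.4 cm

Lens 1: 1/d_i1 = 1/f₁ − 1/d_o1 = 1/(9.74) − 1/(62.0) = 0.08654, so d_i1 = 11.56 cm.
The intermediate image is 11.56 cm to the right of lens 1, which is 18.9 − (11.56) = 7.340 cm to the left of lens 2, so d_o2 = +7.340 cm.
Lens 2: 1/d_i2 = 1/f₂ − 1/d_o2 = 1/(25.0) − 1/(7.340) = -0.09624, so d_i2 = -10.4 cm.
The final image is virtual, 10.4 cm to the left of lens 2 (overall magnification ≈ -0.26).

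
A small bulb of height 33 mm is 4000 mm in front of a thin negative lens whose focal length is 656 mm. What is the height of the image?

For a negative lens, f = -656 mm.
1/d_i = 1/f − 1/d_o = 1/(-656.0) − 1/(4000) = -0.001774, so d_i = -563.6 mm.
m = −d_i/d_o = +0.1409.
|h_i| = |m|·h_o = 0.1409 × 33 = 4.65 mm. The image is virtual, upright and reduced, on the same side as the object.

4.65 mm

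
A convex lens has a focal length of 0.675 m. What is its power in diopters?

P = 1/f = 1/(0.675 m) = +1.48 D.

P = +1.48 D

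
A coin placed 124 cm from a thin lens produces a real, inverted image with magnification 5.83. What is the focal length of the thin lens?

f = 106 cm (converging)

m = −d_i/d_o ⇒ d_i = −m·d_o = −(-5.83)·(124) = 722.9 cm.
1/f = 1/d_o + 1/d_i = 1/(124) + 1/(722.9) = 0.009448, so f = 106 cm.
Since f is positive, the thin lens is converging.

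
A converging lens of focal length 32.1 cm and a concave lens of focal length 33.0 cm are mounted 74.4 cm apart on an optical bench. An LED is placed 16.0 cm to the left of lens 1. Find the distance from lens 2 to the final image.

25.2 cm

Lens 1: 1/d_i1 = 1/f₁ − 1/d_o1 = 1/(32.1) − 1/(16.0) = -0.03135, so d_i1 = -31.90 cm.
The intermediate image is 31.90 cm to the left of lens 1 (virtual), which is 74.4 − (-31.90) = 106.3 cm to the left of lens 2, so d_o2 = +106.3 cm.
Lens 2 is diverging, so f₂ = −33.0 cm.
Lens 2: 1/d_i2 = 1/f₂ − 1/d_o2 = 1/(-33.0) − 1/(106.3) = -0.03971, so d_i2 = -25.2 cm.
The final image is virtual, 25.2 cm to the left of lens 2 (overall magnification ≈ 0.47).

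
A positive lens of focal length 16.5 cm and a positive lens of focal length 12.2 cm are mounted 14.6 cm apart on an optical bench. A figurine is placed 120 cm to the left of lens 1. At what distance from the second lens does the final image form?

3.30 cm

Lens 1: 1/d_i1 = 1/f₁ − 1/d_o1 = 1/(16.5) − 1/(120) = 0.05227, so d_i1 = 19.13 cm.
The intermediate image is 19.13 cm to the right of lens 1, which lies 4.530 cm to the right of lens 2 — a virtual object — so d_o2 = −4.530 cm.
Lens 2: 1/d_i2 = 1/f₂ − 1/d_o2 = 1/(12.2) − 1/(-4.530) = 0.3027, so d_i2 = 3.30 cm.
The final image is real, 3.30 cm to the right of lens 2 (overall magnification ≈ -0.12).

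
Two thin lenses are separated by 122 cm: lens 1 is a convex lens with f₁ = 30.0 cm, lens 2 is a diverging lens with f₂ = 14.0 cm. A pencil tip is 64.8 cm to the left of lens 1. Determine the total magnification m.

m = -0.151

Lens 1: 1/d_i1 = 1/(30.0) − 1/(64.8) = 0.01790, so d_i1 = 55.86 cm; m₁ = −d_i1/d_o1 = -0.8620.
d_o2 = 122 − (55.86) = 66.14 cm.
f₂ = −14.0 cm (diverging).
Lens 2: 1/d_i2 = 1/(-14.0) − 1/(66.14) = -0.08655, so d_i2 = -11.55 cm; m₂ = −d_i2/d_o2 = +0.1747.
m = m₁·m₂ = (-0.8620)(+0.1747) = -0.151.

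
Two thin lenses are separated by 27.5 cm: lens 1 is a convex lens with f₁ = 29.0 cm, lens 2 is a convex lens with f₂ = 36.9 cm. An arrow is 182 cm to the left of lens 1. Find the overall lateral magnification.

Lens 1: 1/d_i1 = 1/(29.0) − 1/(182) = 0.02899, so d_i1 = 34.50 cm; m₁ = −d_i1/d_o1 = -0.1896.
d_o2 = 27.5 − (34.50) = -7.000 cm (virtual object).
Lens 2: 1/d_i2 = 1/(36.9) − 1/(-7.000) = 0.1700, so d_i2 = 5.884 cm; m₂ = −d_i2/d_o2 = +0.8405.
m = m₁·m₂ = (-0.1896)(+0.8405) = -0.159.

m = -0.159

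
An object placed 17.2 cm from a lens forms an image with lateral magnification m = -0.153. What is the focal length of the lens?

m = −d_i/d_o ⇒ d_i = −m·d_o = −(-0.153)·(17.2) = 2.632 cm.
1/f = 1/d_o + 1/d_i = 1/(17.2) + 1/(2.632) = 0.4381, so f = 2.28 cm.
Since f is positive, the lens is converging.

f = 2.28 cm (converging)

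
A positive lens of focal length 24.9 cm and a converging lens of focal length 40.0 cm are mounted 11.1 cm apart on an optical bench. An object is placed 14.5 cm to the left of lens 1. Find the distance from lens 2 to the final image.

Lens 1: 1/d_i1 = 1/f₁ − 1/d_o1 = 1/(24.9) − 1/(14.5) = -0.02880, so d_i1 = -34.72 cm.
The intermediate image is 34.72 cm to the left of lens 1 (virtual), which is 11.1 − (-34.72) = 45.82 cm to the left of lens 2, so d_o2 = +45.82 cm.
Lens 2: 1/d_i2 = 1/f₂ − 1/d_o2 = 1/(40.0) − 1/(45.82) = 0.003175, so d_i2 = 315 cm.
The final image is real, 315 cm to the right of lens 2 (overall magnification ≈ -16).

315 cm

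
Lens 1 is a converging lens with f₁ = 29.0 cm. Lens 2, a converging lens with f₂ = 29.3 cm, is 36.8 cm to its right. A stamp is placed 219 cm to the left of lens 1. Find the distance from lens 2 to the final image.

Lens 1: 1/d_i1 = 1/f₁ − 1/d_o1 = 1/(29.0) − 1/(219) = 0.02992, so d_i1 = 33.43 cm.
The intermediate image is 33.43 cm to the right of lens 1, which is 36.8 − (33.43) = 3.370 cm to the left of lens 2, so d_o2 = +3.370 cm.
Lens 2: 1/d_i2 = 1/f₂ − 1/d_o2 = 1/(29.3) − 1/(3.370) = -0.2626, so d_i2 = -3.81 cm.
The final image is virtual, 3.81 cm to the left of lens 2 (overall magnification ≈ -0.17).

3.81 cm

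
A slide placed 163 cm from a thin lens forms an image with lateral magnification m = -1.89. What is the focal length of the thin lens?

f = 107 cm (converging)

m = −d_i/d_o ⇒ d_i = −m·d_o = −(-1.89)·(163) = 308.1 cm.
1/f = 1/d_o + 1/d_i = 1/(163) + 1/(308.1) = 0.009381, so f = 107 cm.
Since f is positive, the thin lens is converging.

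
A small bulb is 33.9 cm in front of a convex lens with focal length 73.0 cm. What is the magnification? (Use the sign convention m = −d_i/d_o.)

1/d_i = 1/f − 1/d_o = 1/(73.00) − 1/(33.9) = -0.01580, so d_i = -63.29 cm.
m = −d_i/d_o = −(-63.29)/(33.9) = +1.87.
The image is virtual, upright and enlarged, on the same side as the object.

m = +1.87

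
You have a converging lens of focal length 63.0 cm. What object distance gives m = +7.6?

m = −d_i/d_o ⇒ d_i = −m·d_o.
1/f = 1/d_o + 1/d_i = 1/d_o − 1/(m·d_o) = (1 − 1/m)/d_o, so d_o = f(1 − 1/m) = (63.00)(1 − 1/(+7.6)) = 54.7 cm.

54.7 cm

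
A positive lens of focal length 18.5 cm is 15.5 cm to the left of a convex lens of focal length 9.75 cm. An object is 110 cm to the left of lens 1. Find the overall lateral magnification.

m = -0.120

Lens 1: 1/d_i1 = 1/(18.5) − 1/(110) = 0.04496, so d_i1 = 22.24 cm; m₁ = −d_i1/d_o1 = -0.2022.
d_o2 = 15.5 − (22.24) = -6.740 cm (virtual object).
Lens 2: 1/d_i2 = 1/(9.75) − 1/(-6.740) = 0.2509, so d_i2 = 3.985 cm; m₂ = −d_i2/d_o2 = +0.5913.
m = m₁·m₂ = (-0.2022)(+0.5913) = -0.120.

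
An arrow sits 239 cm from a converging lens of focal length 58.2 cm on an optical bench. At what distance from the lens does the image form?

76.9 cm

Lens equation: 1/d_i = 1/f − 1/d_o = 1/(58.20) − 1/(239) = 0.01718 − 0.004184 = 0.01300, so d_i = 76.9 cm.
The image is real, inverted and reduced, on the far side of the lens.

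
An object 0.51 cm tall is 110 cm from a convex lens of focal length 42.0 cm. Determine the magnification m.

m = -0.618

1/d_i = 1/f − 1/d_o = 1/(42.00) − 1/(110) = 0.01472, so d_i = 67.94 cm.
m = −d_i/d_o = −(67.94)/(110) = -0.618.
The image is real, inverted and reduced, on the far side of the lens.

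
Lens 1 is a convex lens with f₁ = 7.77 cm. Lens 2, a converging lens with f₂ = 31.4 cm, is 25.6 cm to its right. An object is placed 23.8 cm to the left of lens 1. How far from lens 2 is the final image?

25.5 cm

Lens 1: 1/d_i1 = 1/f₁ − 1/d_o1 = 1/(7.77) − 1/(23.8) = 0.08668, so d_i1 = 11.54 cm.
The intermediate image is 11.54 cm to the right of lens 1, which is 25.6 − (11.54) = 14.06 cm to the left of lens 2, so d_o2 = +14.06 cm.
Lens 2: 1/d_i2 = 1/f₂ − 1/d_o2 = 1/(31.4) − 1/(14.06) = -0.03928, so d_i2 = -25.5 cm.
The final image is virtual, 25.5 cm to the left of lens 2 (overall magnification ≈ -0.88).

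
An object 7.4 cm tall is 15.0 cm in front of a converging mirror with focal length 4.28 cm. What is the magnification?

1/d_i = 1/f − 1/d_o = 1/(4.280) − 1/(15.0) = 0.1670, so d_i = 5.989 cm.
m = −d_i/d_o = −(5.989)/(15.0) = -0.399.
The image is real, inverted and reduced, in front of the mirror.

m = -0.399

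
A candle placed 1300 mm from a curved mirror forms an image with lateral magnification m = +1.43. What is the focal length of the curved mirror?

m = −d_i/d_o ⇒ d_i = −m·d_o = −(+1.43)·(1300) = -1859 mm.
1/f = 1/d_o + 1/d_i = 1/(1300) + 1/(-1859) = 0.0002313, so f = 4320 mm.
Since f is positive, the curved mirror is concave.

f = 4320 mm (concave)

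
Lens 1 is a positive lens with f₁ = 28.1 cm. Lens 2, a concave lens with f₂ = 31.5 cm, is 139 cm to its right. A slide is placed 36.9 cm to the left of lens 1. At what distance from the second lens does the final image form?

12.7 cm

Lens 1: 1/d_i1 = 1/f₁ − 1/d_o1 = 1/(28.1) − 1/(36.9) = 0.008487, so d_i1 = 117.8 cm.
The intermediate image is 117.8 cm to the right of lens 1, which is 139 − (117.8) = 21.20 cm to the left of lens 2, so d_o2 = +21.20 cm.
Lens 2 is diverging, so f₂ = −31.5 cm.
Lens 2: 1/d_i2 = 1/f₂ − 1/d_o2 = 1/(-31.5) − 1/(21.20) = -0.07892, so d_i2 = -12.7 cm.
The final image is virtual, 12.7 cm to the left of lens 2 (overall magnification ≈ -1.9).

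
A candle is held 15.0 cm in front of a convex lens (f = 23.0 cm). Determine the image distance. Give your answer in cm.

Lens equation: 1/s_i = 1/f − 1/s_o = 1/(23.00) − 1/(15.0) = 0.04348 − 0.06667 = -0.02319, so s_i = -43.1 cm.
The image is virtual, upright and enlarged, on the same side as the object.

43.1 cm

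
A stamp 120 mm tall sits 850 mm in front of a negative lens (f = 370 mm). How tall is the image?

For a negative lens, f = -370 mm.
1/d_i = 1/f − 1/d_o = 1/(-370.0) − 1/(850) = -0.003879, so d_i = -257.8 mm.
m = −d_i/d_o = +0.3033.
|h_i| = |m|·h_o = 0.3033 × 120 = 36.4 mm. The image is virtual, upright and reduced, on the same side as the object.

36.4 mm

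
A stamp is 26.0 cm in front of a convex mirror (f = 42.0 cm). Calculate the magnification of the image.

m = +0.618

For a convex mirror, f = -42.0 cm.
1/d_i = 1/f − 1/d_o = 1/(-42.00) − 1/(26.0) = -0.06227, so d_i = -16.06 cm.
m = −d_i/d_o = −(-16.06)/(26.0) = +0.618.
The image is virtual, upright and reduced, behind the mirror.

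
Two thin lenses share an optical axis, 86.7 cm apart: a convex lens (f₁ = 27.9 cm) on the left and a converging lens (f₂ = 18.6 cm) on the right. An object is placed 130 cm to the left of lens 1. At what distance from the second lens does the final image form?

29.2 cm

Lens 1: 1/d_i1 = 1/f₁ − 1/d_o1 = 1/(27.9) − 1/(130) = 0.02815, so d_i1 = 35.52 cm.
The intermediate image is 35.52 cm to the right of lens 1, which is 86.7 − (35.52) = 51.18 cm to the left of lens 2, so d_o2 = +51.18 cm.
Lens 2: 1/d_i2 = 1/f₂ − 1/d_o2 = 1/(18.6) − 1/(51.18) = 0.03422, so d_i2 = 29.2 cm.
The final image is real, 29.2 cm to the right of lens 2 (overall magnification ≈ 0.16).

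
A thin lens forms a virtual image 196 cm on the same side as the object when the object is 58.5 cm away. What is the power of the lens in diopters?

Virtual image ⇒ d_i = −196 cm.
1/f = 1/d_o + 1/d_i = 1/(58.5) + 1/(-196) = 0.01199 cm⁻¹.
f = 83.39 cm = 0.8339 m, so P = 1/f = +1.20 D.

P = +1.20 D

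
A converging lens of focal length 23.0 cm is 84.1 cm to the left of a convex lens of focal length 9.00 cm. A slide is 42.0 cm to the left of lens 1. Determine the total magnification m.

m = +0.449

Lens 1: 1/d_i1 = 1/(23.0) − 1/(42.0) = 0.01967, so d_i1 = 50.84 cm; m₁ = −d_i1/d_o1 = -1.210.
d_o2 = 84.1 − (50.84) = 33.26 cm.
Lens 2: 1/d_i2 = 1/(9.00) − 1/(33.26) = 0.08104, so d_i2 = 12.34 cm; m₂ = −d_i2/d_o2 = -0.3710.
m = m₁·m₂ = (-1.210)(-0.3710) = +0.449.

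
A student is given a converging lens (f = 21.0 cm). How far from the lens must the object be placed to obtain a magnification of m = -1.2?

m = −d_i/d_o ⇒ d_i = −m·d_o.
1/f = 1/d_o + 1/d_i = 1/d_o − 1/(m·d_o) = (1 − 1/m)/d_o, so d_o = f(1 − 1/m) = (21.00)(1 − 1/(-1.2)) = 38.5 cm.

38.5 cm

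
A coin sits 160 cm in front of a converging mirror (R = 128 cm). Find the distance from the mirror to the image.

107 cm

f = R/2 = 128/2 = 64.00 cm.
Mirror equation: 1/q = 1/f − 1/p = 1/(64.00) − 1/(160) = 0.01562 − 0.006250 = 0.009375, so q = 107 cm.
The image is real, inverted and reduced, in front of the mirror.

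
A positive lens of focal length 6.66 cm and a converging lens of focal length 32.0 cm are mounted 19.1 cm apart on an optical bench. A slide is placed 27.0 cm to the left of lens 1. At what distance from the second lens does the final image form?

15.1 cm

Lens 1: 1/d_i1 = 1/f₁ − 1/d_o1 = 1/(6.66) − 1/(27.0) = 0.1131, so d_i1 = 8.841 cm.
The intermediate image is 8.841 cm to the right of lens 1, which is 19.1 − (8.841) = 10.26 cm to the left of lens 2, so d_o2 = +10.26 cm.
Lens 2: 1/d_i2 = 1/f₂ − 1/d_o2 = 1/(32.0) − 1/(10.26) = -0.06622, so d_i2 = -15.1 cm.
The final image is virtual, 15.1 cm to the left of lens 2 (overall magnification ≈ -0.48).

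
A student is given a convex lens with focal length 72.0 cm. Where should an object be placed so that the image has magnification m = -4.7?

87.3 cm

m = −d_i/d_o ⇒ d_i = −m·d_o.
1/f = 1/d_o + 1/d_i = 1/d_o − 1/(m·d_o) = (1 − 1/m)/d_o, so d_o = f(1 − 1/m) = (72.00)(1 − 1/(-4.7)) = 87.3 cm.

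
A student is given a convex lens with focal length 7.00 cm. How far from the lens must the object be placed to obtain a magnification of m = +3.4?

m = −d_i/d_o ⇒ d_i = −m·d_o.
1/f = 1/d_o + 1/d_i = 1/d_o − 1/(m·d_o) = (1 − 1/m)/d_o, so d_o = f(1 − 1/m) = (7.000)(1 − 1/(+3.4)) = 4.94 cm.

4.94 cm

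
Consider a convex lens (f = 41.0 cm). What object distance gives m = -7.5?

m = −d_i/d_o ⇒ d_i = −m·d_o.
1/f = 1/d_o + 1/d_i = 1/d_o − 1/(m·d_o) = (1 − 1/m)/d_o, so d_o = f(1 − 1/m) = (41.00)(1 − 1/(-7.5)) = 46.5 cm.

46.5 cm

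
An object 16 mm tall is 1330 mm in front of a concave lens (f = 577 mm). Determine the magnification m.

For a concave lens, f = -577 mm.
1/d_i = 1/f − 1/d_o = 1/(-577.0) − 1/(1330) = -0.002485, so d_i = -402.4 mm.
m = −d_i/d_o = −(-402.4)/(1330) = +0.303.
The image is virtual, upright and reduced, on the same side as the object.

m = +0.303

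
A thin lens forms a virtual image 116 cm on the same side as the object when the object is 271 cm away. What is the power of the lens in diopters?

Virtual image ⇒ d_i = −116 cm.
1/f = 1/d_o + 1/d_i = 1/(271) + 1/(-116) = -0.004931 cm⁻¹.
f = -202.8 cm = -2.028 m, so P = 1/f = -0.493 D.

P = -0.493 D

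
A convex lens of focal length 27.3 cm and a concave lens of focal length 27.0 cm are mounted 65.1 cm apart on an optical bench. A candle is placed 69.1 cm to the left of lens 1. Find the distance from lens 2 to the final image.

Lens 1: 1/d_i1 = 1/f₁ − 1/d_o1 = 1/(27.3) − 1/(69.1) = 0.02216, so d_i1 = 45.13 cm.
The intermediate image is 45.13 cm to the right of lens 1, which is 65.1 − (45.13) = 19.97 cm to the left of lens 2, so d_o2 = +19.97 cm.
Lens 2 is diverging, so f₂ = −27.0 cm.
Lens 2: 1/d_i2 = 1/f₂ − 1/d_o2 = 1/(-27.0) − 1/(19.97) = -0.08711, so d_i2 = -11.5 cm.
The final image is virtual, 11.5 cm to the left of lens 2 (overall magnification ≈ -0.38).

11.5 cm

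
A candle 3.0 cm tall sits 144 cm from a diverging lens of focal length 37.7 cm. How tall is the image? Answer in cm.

For a diverging lens, f = -37.7 cm.
1/d_i = 1/f − 1/d_o = 1/(-37.70) − 1/(144) = -0.03347, so d_i = -29.88 cm.
m = −d_i/d_o = +0.2075.
|h_i| = |m|·h_o = 0.2075 × 3.0 = 0.622 cm. The image is virtual, upright and reduced, on the same side as the object.

0.622 cm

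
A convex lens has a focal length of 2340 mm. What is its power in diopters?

f = 234 cm = 2.34 m.
P = 1/f = 1/(2.34 m) = +0.427 D.

P = +0.427 D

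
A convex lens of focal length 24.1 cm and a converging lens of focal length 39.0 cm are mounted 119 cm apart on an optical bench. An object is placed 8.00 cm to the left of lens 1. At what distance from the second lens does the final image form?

Lens 1: 1/d_i1 = 1/f₁ − 1/d_o1 = 1/(24.1) − 1/(8.00) = -0.08351, so d_i1 = -11.98 cm.
The intermediate image is 11.98 cm to the left of lens 1 (virtual), which is 119 − (-11.98) = 131.0 cm to the left of lens 2, so d_o2 = +131.0 cm.
Lens 2: 1/d_i2 = 1/f₂ − 1/d_o2 = 1/(39.0) − 1/(131.0) = 0.01801, so d_i2 = 55.5 cm.
The final image is real, 55.5 cm to the right of lens 2 (overall magnification ≈ -0.63).

55.5 cm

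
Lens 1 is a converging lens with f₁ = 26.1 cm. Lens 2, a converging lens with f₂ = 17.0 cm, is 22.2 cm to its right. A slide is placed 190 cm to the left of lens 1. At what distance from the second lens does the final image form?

Lens 1: 1/d_i1 = 1/f₁ − 1/d_o1 = 1/(26.1) − 1/(190) = 0.03305, so d_i1 = 30.26 cm.
The intermediate image is 30.26 cm to the right of lens 1, which lies 8.060 cm to the right of lens 2 — a virtual object — so d_o2 = −8.060 cm.
Lens 2: 1/d_i2 = 1/f₂ − 1/d_o2 = 1/(17.0) − 1/(-8.060) = 0.1829, so d_i2 = 5.47 cm.
The final image is real, 5.47 cm to the right of lens 2 (overall magnification ≈ -0.11).

5.47 cm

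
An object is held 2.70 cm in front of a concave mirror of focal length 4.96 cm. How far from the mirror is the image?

Mirror equation: 1/q = 1/f − 1/p = 1/(4.960) − 1/(2.70) = 0.2016 − 0.3704 = -0.1688, so q = -5.93 cm.
The image is virtual, upright and enlarged, behind the mirror.

5.93 cm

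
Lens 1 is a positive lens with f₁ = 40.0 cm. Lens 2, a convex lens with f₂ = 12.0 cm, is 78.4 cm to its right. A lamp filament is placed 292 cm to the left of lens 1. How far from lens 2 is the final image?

Lens 1: 1/d_i1 = 1/f₁ − 1/d_o1 = 1/(40.0) − 1/(292) = 0.02158, so d_i1 = 46.35 cm.
The intermediate image is 46.35 cm to the right of lens 1, which is 78.4 − (46.35) = 32.05 cm to the left of lens 2, so d_o2 = +32.05 cm.
Lens 2: 1/d_i2 = 1/f₂ − 1/d_o2 = 1/(12.0) − 1/(32.05) = 0.05213, so d_i2 = 19.2 cm.
The final image is real, 19.2 cm to the right of lens 2 (overall magnification ≈ 0.095).

19.2 cm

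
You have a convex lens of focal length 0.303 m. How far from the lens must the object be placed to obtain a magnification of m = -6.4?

0.350 m

m = −d_i/d_o ⇒ d_i = −m·d_o.
1/f = 1/d_o + 1/d_i = 1/d_o − 1/(m·d_o) = (1 − 1/m)/d_o, so d_o = f(1 − 1/m) = (0.3030)(1 − 1/(-6.4)) = 0.350 m.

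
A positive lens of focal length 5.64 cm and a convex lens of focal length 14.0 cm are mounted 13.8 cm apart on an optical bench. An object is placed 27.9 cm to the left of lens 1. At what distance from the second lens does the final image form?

13.0 cm

Lens 1: 1/d_i1 = 1/f₁ − 1/d_o1 = 1/(5.64) − 1/(27.9) = 0.1415, so d_i1 = 7.069 cm.
The intermediate image is 7.069 cm to the right of lens 1, which is 13.8 − (7.069) = 6.731 cm to the left of lens 2, so d_o2 = +6.731 cm.
Lens 2: 1/d_i2 = 1/f₂ − 1/d_o2 = 1/(14.0) − 1/(6.731) = -0.07714, so d_i2 = -13.0 cm.
The final image is virtual, 13.0 cm to the left of lens 2 (overall magnification ≈ -0.49).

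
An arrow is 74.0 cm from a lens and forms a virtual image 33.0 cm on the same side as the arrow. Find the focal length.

f = -59.6 cm (diverging)

Virtual image ⇒ d_i = −33.0 cm.
1/f = 1/d_o + 1/d_i = 1/(74.0) + 1/(-33.0) = -0.01679, so f = -59.6 cm.
Since f is negative, the lens is diverging.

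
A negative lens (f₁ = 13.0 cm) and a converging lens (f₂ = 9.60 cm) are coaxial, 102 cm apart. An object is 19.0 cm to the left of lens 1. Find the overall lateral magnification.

f₁ = −13.0 cm (diverging).
Lens 1: 1/d_i1 = 1/(-13.0) − 1/(19.0) = -0.1296, so d_i1 = -7.719 cm; m₁ = −d_i1/d_o1 = +0.4063.
d_o2 = 102 − (-7.719) = 109.7 cm.
Lens 2: 1/d_i2 = 1/(9.60) − 1/(109.7) = 0.09505, so d_i2 = 10.52 cm; m₂ = −d_i2/d_o2 = -0.09590.
m = m₁·m₂ = (+0.4063)(-0.09590) = -0.0390.

m = -0.0390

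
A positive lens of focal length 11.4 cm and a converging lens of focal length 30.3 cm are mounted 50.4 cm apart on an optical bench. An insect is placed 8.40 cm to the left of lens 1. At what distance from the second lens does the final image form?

Lens 1: 1/d_i1 = 1/f₁ − 1/d_o1 = 1/(11.4) − 1/(8.40) = -0.03133, so d_i1 = -31.92 cm.
The intermediate image is 31.92 cm to the left of lens 1 (virtual), which is 50.4 − (-31.92) = 82.32 cm to the left of lens 2, so d_o2 = +82.32 cm.
Lens 2: 1/d_i2 = 1/f₂ − 1/d_o2 = 1/(30.3) − 1/(82.32) = 0.02086, so d_i2 = 47.9 cm.
The final image is real, 47.9 cm to the right of lens 2 (overall magnification ≈ -2.2).

47.9 cm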